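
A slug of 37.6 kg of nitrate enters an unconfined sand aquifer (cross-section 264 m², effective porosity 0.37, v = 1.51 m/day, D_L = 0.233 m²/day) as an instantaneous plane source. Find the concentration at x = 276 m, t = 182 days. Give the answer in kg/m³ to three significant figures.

For an instantaneous plane source, C(x,t) = M/(n_e·A·√(4πDt)) · exp(−(x−vt)²/(4Dt)), with n_e·A the pore (flow) area.
Plume center vt = 1.51 × 182 = 274.82 m, so the well at 276 m is 1.18 m downgradient of the peak.
√(4πDt) = 23.08 m, giving peak height M/(n_e·A·√(4πDt)) = 37.6/(0.37 × 264 × 23.08) = 0.01668 kg/m³.
(x−vt)²/(4Dt) = (1.18)²/(4 × 0.233 × 182) = 0.008209; exp(−0.008209) = 0.9918.
C = 0.01668 × 0.9918 = 0.0165 kg/m³.

0.0165 kg/m³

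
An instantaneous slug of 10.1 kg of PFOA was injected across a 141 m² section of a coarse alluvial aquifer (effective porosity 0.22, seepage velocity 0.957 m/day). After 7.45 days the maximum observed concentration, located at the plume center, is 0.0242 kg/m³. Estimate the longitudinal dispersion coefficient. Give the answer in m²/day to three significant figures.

At the plume center C_max = M/(n_e·A·√(4πDt)), so D = M²/(4πt·(n_e·A·C_max)²).
n_e·A·C_max = 0.22 × 141 × 0.0242 = 0.7507 kg/m.
D = 10.1²/(4π × 7.45 × 0.7507²) = 1.93 m²/day.

1.93 m²/day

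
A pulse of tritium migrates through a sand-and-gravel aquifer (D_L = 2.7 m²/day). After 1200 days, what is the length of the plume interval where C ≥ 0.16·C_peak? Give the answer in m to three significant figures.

308 m

The plume is Gaussian with σ = √(2Dt) = √(2 × 2.7 × 1200) = 80.50 m.
C/C_peak = exp(−Δx²/(2σ²)) = 0.16 ⇒ Δx = σ·√(−2 ln 0.16) = 80.50 × 1.914 = 154.1 m.
Width = 2Δx = 308 m.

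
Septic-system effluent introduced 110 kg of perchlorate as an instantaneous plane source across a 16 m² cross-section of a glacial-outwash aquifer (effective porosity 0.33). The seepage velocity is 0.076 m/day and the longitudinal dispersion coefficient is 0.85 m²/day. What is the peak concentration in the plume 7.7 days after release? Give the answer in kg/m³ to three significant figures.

2.30 kg/m³

The peak of an instantaneous 1D plume sits at x = vt; there the Gaussian factor is 1 and C_max = M/(n_e·A·√(4πDt)), where n_e·A is the pore area the mass is dissolved in.
√(4πDt) = √(4π × 0.85 × 7.7) = 9.069 m, so C_max = 110/(0.33 × 16 × 9.069) = 2.30 kg/m³.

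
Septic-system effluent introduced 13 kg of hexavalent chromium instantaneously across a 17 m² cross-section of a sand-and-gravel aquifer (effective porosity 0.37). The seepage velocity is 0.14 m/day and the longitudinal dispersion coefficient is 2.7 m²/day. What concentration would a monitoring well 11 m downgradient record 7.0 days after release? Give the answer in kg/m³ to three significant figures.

For an instantaneous plane source, C(x,t) = M/(n_e·A·√(4πDt)) · exp(−(x−vt)²/(4Dt)), with n_e·A the pore (flow) area.
Plume center vt = 0.14 × 7.0 = 0.98 m, so the well at 11 m is 10.02 m downgradient of the peak.
√(4πDt) = 15.41 m, giving peak height M/(n_e·A·√(4πDt)) = 13/(0.37 × 17 × 15.41) = 0.1341 kg/m³.
(x−vt)²/(4Dt) = (10.02)²/(4 × 2.7 × 7.0) = 1.328; exp(−1.328) = 0.2650.
C = 0.1341 × 0.2650 = 0.0355 kg/m³.

0.0355 kg/m³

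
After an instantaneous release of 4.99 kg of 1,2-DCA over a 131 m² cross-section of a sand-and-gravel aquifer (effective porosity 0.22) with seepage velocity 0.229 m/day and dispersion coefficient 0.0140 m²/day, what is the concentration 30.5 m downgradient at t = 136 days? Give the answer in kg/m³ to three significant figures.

0.0335 kg/m³

For an instantaneous plane source, C(x,t) = M/(n_e·A·√(4πDt)) · exp(−(x−vt)²/(4Dt)), with n_e·A the pore (flow) area.
Plume center vt = 0.229 × 136 = 31.144 m, so the well at 30.5 m is 0.644 m upgradient of the peak.
√(4πDt) = 4.891 m, giving peak height M/(n_e·A·√(4πDt)) = 4.99/(0.22 × 131 × 4.891) = 0.03540 kg/m³.
(x−vt)²/(4Dt) = (-0.644)²/(4 × 0.0140 × 136) = 0.05446; exp(−0.05446) = 0.9470.
C = 0.03540 × 0.9470 = 0.0335 kg/m³.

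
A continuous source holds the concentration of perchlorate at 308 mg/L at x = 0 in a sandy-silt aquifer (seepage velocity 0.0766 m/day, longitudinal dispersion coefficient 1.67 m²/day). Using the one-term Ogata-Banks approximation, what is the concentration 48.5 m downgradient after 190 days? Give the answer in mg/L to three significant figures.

27.4 mg/L

For a continuous step input, C/C₀ ≈ ½·erfc((x−vt)/(2√(Dt))).
vt = 0.0766 × 190 = 14.554 m and 2√(Dt) = 2√(1.67 × 190) = 35.63 m.
Argument (x−vt)/(2√(Dt)) = (48.5 − 14.554)/35.63 = 0.9527; ½·erfc(0.9527) = 0.08894.
C = 308 × 0.08894 = 27.4 mg/L.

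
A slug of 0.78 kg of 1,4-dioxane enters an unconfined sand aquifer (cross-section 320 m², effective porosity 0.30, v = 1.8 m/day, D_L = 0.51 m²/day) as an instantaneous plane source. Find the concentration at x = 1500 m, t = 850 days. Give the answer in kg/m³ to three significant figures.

6.55e-05 kg/m³

For an instantaneous plane source, C(x,t) = M/(n_e·A·√(4πDt)) · exp(−(x−vt)²/(4Dt)), with n_e·A the pore (flow) area.
Plume center vt = 1.8 × 850 = 1530 m, so the well at 1500 m is 30 m upgradient of the peak.
√(4πDt) = 73.81 m, giving peak height M/(n_e·A·√(4πDt)) = 0.78/(0.30 × 320 × 73.81) = 0.0001101 kg/m³.
(x−vt)²/(4Dt) = (-30)²/(4 × 0.51 × 850) = 0.5190; exp(−0.5190) = 0.5951.
C = 0.0001101 × 0.5951 = 6.55e-05 kg/m³.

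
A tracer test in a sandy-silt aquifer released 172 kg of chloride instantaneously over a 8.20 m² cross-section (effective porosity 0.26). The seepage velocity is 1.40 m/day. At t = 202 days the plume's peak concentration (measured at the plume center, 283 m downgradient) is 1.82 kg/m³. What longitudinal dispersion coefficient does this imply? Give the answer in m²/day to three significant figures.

At the plume center C_max = M/(n_e·A·√(4πDt)), so D = M²/(4πt·(n_e·A·C_max)²).
n_e·A·C_max = 0.26 × 8.20 × 1.82 = 3.880 kg/m.
D = 172²/(4π × 202 × 3.880²) = 0.774 m²/day.

0.774 m²/day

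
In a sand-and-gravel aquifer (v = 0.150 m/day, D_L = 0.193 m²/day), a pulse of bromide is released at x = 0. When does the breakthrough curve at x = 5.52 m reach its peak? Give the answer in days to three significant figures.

29.2 days

For the 1D instantaneous-source solution, setting ∂C/∂t = 0 at fixed x gives v²t² + 2Dt − x² = 0, so t = (√(D² + v²x²) − D)/v².
√(D² + v²x²) = √(0.193² + 0.150² × 5.52²) = 0.8502; v² = 0.0225.
t = (0.8502 − 0.193)/0.0225 = 29.2 days (vs. the pure-advection estimate x/v = 36.8 d).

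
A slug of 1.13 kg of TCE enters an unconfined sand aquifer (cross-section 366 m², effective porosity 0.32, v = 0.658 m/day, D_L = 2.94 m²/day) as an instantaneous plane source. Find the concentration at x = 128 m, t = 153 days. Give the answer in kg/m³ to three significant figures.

8.47e-05 kg/m³

For an instantaneous plane source, C(x,t) = M/(n_e·A·√(4πDt)) · exp(−(x−vt)²/(4Dt)), with n_e·A the pore (flow) area.
Plume center vt = 0.658 × 153 = 100.674 m, so the well at 128 m is 27.326 m downgradient of the peak.
√(4πDt) = 75.18 m, giving peak height M/(n_e·A·√(4πDt)) = 1.13/(0.32 × 366 × 75.18) = 0.0001283 kg/m³.
(x−vt)²/(4Dt) = (27.326)²/(4 × 2.94 × 153) = 0.4150; exp(−0.4150) = 0.6603.
C = 0.0001283 × 0.6603 = 8.47e-05 kg/m³.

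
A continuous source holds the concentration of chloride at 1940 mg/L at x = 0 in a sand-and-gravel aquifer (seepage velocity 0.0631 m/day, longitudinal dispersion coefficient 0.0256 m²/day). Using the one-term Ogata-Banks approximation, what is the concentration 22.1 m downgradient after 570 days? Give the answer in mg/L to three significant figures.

1930 mg/L

For a continuous step input, C/C₀ ≈ ½·erfc((x−vt)/(2√(Dt))).
vt = 0.0631 × 570 = 35.967 m and 2√(Dt) = 2√(0.0256 × 570) = 7.640 m.
Argument (x−vt)/(2√(Dt)) = (22.1 − 35.967)/7.640 = -1.815; ½·erfc(-1.815) = 0.9949.
C = 1940 × 0.9949 = 1930 mg/L.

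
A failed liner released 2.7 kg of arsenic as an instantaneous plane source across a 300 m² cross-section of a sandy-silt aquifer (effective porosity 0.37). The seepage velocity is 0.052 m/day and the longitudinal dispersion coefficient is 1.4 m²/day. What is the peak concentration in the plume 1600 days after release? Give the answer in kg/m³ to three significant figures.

The peak of an instantaneous 1D plume sits at x = vt; there the Gaussian factor is 1 and C_max = M/(n_e·A·√(4πDt)), where n_e·A is the pore area the mass is dissolved in.
√(4πDt) = √(4π × 1.4 × 1600) = 167.8 m, so C_max = 2.7/(0.37 × 300 × 167.8) = 0.000145 kg/m³.

0.000145 kg/m³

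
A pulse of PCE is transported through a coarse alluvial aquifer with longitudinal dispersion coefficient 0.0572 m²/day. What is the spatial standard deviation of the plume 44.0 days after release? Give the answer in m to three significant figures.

2.24 m

Dispersive spreading gives a Gaussian with σ² = 2Dt; advection only shifts the center.
σ = √(2 × 0.0572 × 44.0) = 2.24 m.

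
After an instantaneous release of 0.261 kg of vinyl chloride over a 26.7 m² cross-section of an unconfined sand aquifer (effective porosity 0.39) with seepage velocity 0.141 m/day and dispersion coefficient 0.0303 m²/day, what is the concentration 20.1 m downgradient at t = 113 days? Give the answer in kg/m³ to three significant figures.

For an instantaneous plane source, C(x,t) = M/(n_e·A·√(4πDt)) · exp(−(x−vt)²/(4Dt)), with n_e·A the pore (flow) area.
Plume center vt = 0.141 × 113 = 15.933 m, so the well at 20.1 m is 4.167 m downgradient of the peak.
√(4πDt) = 6.559 m, giving peak height M/(n_e·A·√(4πDt)) = 0.261/(0.39 × 26.7 × 6.559) = 0.003821 kg/m³.
(x−vt)²/(4Dt) = (4.167)²/(4 × 0.0303 × 113) = 1.268; exp(−1.268) = 0.2814.
C = 0.003821 × 0.2814 = 0.00108 kg/m³.

0.00108 kg/m³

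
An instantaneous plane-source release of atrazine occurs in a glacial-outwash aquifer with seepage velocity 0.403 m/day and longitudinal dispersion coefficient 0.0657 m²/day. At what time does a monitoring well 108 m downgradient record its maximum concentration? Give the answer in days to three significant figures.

268 days

For the 1D instantaneous-source solution, setting ∂C/∂t = 0 at fixed x gives v²t² + 2Dt − x² = 0, so t = (√(D² + v²x²) − D)/v².
√(D² + v²x²) = √(0.0657² + 0.403² × 108²) = 43.52; v² = 0.162409.
t = (43.52 − 0.0657)/0.162409 = 268 days (vs. the pure-advection estimate x/v = 268 d).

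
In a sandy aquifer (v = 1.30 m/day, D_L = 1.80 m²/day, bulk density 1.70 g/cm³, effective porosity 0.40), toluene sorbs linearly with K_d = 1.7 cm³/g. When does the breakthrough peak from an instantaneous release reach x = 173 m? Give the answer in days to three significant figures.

1090 days

Retardation factor R = 1 + ρ_b·K_d/n = 1 + 1.70 × 1.7/0.40 = 8.225.
Sorption retards both mechanisms: v_R = v/R = 0.1581 m/day, D_R = D/R = 0.2188 m²/day.
Peak time from v_R²t² + 2D_R t − x² = 0: t = (√(D_R² + v_R²x²) − D_R)/v_R².
√(D_R² + v_R²x²) = √(0.2188² + 0.1581² × 173²) = 27.35; v_R² = 0.02500.
t = (27.35 − 0.2188)/0.02500 = 1090 days.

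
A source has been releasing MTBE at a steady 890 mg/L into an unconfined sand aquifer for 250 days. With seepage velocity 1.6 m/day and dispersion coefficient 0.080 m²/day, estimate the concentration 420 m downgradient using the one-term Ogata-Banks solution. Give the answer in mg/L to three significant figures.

For a continuous step input, C/C₀ ≈ ½·erfc((x−vt)/(2√(Dt))).
vt = 1.6 × 250 = 400 m and 2√(Dt) = 2√(0.080 × 250) = 8.944 m.
Argument (x−vt)/(2√(Dt)) = (420 − 400)/8.944 = 2.236; ½·erfc(2.236) = 0.0007830.
C = 890 × 0.0007830 = 0.697 mg/L.

0.697 mg/L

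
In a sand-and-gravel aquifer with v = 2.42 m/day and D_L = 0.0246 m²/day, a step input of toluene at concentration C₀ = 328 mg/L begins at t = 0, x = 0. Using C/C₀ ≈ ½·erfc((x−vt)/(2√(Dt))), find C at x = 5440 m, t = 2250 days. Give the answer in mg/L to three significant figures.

224 mg/L

For a continuous step input, C/C₀ ≈ ½·erfc((x−vt)/(2√(Dt))).
vt = 2.42 × 2250 = 5445 m and 2√(Dt) = 2√(0.0246 × 2250) = 14.88 m.
Argument (x−vt)/(2√(Dt)) = (5440 − 5445)/14.88 = -0.3360; ½·erfc(-0.3360) = 0.6827.
C = 328 × 0.6827 = 224 mg/L.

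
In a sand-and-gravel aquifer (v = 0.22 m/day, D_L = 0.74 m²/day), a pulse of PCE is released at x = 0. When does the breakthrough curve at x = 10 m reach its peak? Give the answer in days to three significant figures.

32.7 days

For the 1D instantaneous-source solution, setting ∂C/∂t = 0 at fixed x gives v²t² + 2Dt − x² = 0, so t = (√(D² + v²x²) − D)/v².
√(D² + v²x²) = √(0.74² + 0.22² × 10²) = 2.321; v² = 0.0484.
t = (2.321 − 0.74)/0.0484 = 32.7 days (vs. the pure-advection estimate x/v = 45.5 d).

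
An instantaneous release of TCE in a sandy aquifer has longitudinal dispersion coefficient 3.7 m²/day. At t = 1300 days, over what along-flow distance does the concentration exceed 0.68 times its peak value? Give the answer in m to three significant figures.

172 m

The plume is Gaussian with σ = √(2Dt) = √(2 × 3.7 × 1300) = 98.08 m.
C/C_peak = exp(−Δx²/(2σ²)) = 0.68 ⇒ Δx = σ·√(−2 ln 0.68) = 98.08 × 0.8783 = 86.14 m.
Width = 2Δx = 172 m.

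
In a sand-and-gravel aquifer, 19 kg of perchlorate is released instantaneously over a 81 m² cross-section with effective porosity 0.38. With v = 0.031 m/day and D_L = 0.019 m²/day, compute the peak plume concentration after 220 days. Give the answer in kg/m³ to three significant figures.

0.0852 kg/m³

The peak of an instantaneous 1D plume sits at x = vt; there the Gaussian factor is 1 and C_max = M/(n_e·A·√(4πDt)), where n_e·A is the pore area the mass is dissolved in.
√(4πDt) = √(4π × 0.019 × 220) = 7.248 m, so C_max = 19/(0.38 × 81 × 7.248) = 0.0852 kg/m³.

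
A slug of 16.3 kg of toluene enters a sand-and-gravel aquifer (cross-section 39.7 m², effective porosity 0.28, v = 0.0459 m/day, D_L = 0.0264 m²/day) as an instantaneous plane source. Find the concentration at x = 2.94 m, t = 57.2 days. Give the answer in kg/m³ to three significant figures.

0.331 kg/m³

For an instantaneous plane source, C(x,t) = M/(n_e·A·√(4πDt)) · exp(−(x−vt)²/(4Dt)), with n_e·A the pore (flow) area.
Plume center vt = 0.0459 × 57.2 = 2.62548 m, so the well at 2.94 m is 0.31452 m downgradient of the peak.
√(4πDt) = 4.356 m, giving peak height M/(n_e·A·√(4πDt)) = 16.3/(0.28 × 39.7 × 4.356) = 0.3366 kg/m³.
(x−vt)²/(4Dt) = (0.31452)²/(4 × 0.0264 × 57.2) = 0.01638; exp(−0.01638) = 0.9838.
C = 0.3366 × 0.9838 = 0.331 kg/m³.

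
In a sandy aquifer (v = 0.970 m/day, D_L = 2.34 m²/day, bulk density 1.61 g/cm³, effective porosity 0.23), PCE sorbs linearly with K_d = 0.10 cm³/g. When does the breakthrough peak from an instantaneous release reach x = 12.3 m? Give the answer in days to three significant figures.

17.7 days

Retardation factor R = 1 + ρ_b·K_d/n = 1 + 1.61 × 0.10/0.23 = 1.700.
Sorption retards both mechanisms: v_R = v/R = 0.5706 m/day, D_R = D/R = 1.376 m²/day.
Peak time from v_R²t² + 2D_R t − x² = 0: t = (√(D_R² + v_R²x²) − D_R)/v_R².
√(D_R² + v_R²x²) = √(1.376² + 0.5706² × 12.3²) = 7.152; v_R² = 0.3256.
t = (7.152 − 1.376)/0.3256 = 17.7 days.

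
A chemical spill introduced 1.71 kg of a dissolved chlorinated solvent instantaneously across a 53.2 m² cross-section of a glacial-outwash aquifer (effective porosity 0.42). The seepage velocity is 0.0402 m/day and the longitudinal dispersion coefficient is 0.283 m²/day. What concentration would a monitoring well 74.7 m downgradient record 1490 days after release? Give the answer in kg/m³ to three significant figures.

For an instantaneous plane source, C(x,t) = M/(n_e·A·√(4πDt)) · exp(−(x−vt)²/(4Dt)), with n_e·A the pore (flow) area.
Plume center vt = 0.0402 × 1490 = 59.898 m, so the well at 74.7 m is 14.802 m downgradient of the peak.
√(4πDt) = 72.79 m, giving peak height M/(n_e·A·√(4πDt)) = 1.71/(0.42 × 53.2 × 72.79) = 0.001051 kg/m³.
(x−vt)²/(4Dt) = (14.802)²/(4 × 0.283 × 1490) = 0.1299; exp(−0.1299) = 0.8782.
C = 0.001051 × 0.8782 = 0.000923 kg/m³.

0.000923 kg/m³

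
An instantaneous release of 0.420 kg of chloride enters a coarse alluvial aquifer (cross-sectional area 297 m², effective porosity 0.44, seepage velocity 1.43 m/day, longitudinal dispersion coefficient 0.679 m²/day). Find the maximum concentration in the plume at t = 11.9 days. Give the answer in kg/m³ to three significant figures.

The peak of an instantaneous 1D plume sits at x = vt; there the Gaussian factor is 1 and C_max = M/(n_e·A·√(4πDt)), where n_e·A is the pore area the mass is dissolved in.
√(4πDt) = √(4π × 0.679 × 11.9) = 10.08 m, so C_max = 0.420/(0.44 × 297 × 10.08) = 0.000319 kg/m³.

0.000319 kg/m³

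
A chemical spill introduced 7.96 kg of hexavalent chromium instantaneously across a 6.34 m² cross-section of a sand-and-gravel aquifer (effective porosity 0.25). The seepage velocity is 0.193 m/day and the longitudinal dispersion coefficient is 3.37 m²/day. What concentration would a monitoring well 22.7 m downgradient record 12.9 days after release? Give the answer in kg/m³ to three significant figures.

For an instantaneous plane source, C(x,t) = M/(n_e·A·√(4πDt)) · exp(−(x−vt)²/(4Dt)), with n_e·A the pore (flow) area.
Plume center vt = 0.193 × 12.9 = 2.4897 m, so the well at 22.7 m is 20.2103 m downgradient of the peak.
√(4πDt) = 23.37 m, giving peak height M/(n_e·A·√(4πDt)) = 7.96/(0.25 × 6.34 × 23.37) = 0.2149 kg/m³.
(x−vt)²/(4Dt) = (20.2103)²/(4 × 3.37 × 12.9) = 2.349; exp(−2.349) = 0.09546.
C = 0.2149 × 0.09546 = 0.0205 kg/m³.

0.0205 kg/m³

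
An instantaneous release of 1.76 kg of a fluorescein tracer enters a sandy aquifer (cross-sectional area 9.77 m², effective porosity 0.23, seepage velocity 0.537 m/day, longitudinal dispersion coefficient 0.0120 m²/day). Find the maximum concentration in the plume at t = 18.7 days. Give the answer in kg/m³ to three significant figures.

The peak of an instantaneous 1D plume sits at x = vt; there the Gaussian factor is 1 and C_max = M/(n_e·A·√(4πDt)), where n_e·A is the pore area the mass is dissolved in.
√(4πDt) = √(4π × 0.0120 × 18.7) = 1.679 m, so C_max = 1.76/(0.23 × 9.77 × 1.679) = 0.466 kg/m³.

0.466 kg/m³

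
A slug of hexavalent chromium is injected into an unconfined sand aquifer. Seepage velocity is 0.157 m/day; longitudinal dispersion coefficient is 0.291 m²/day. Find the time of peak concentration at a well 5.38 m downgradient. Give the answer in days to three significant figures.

24.4 days

For the 1D instantaneous-source solution, setting ∂C/∂t = 0 at fixed x gives v²t² + 2Dt − x² = 0, so t = (√(D² + v²x²) − D)/v².
√(D² + v²x²) = √(0.291² + 0.157² × 5.38²) = 0.8934; v² = 0.024649.
t = (0.8934 − 0.291)/0.024649 = 24.4 days (vs. the pure-advection estimate x/v = 34.3 d).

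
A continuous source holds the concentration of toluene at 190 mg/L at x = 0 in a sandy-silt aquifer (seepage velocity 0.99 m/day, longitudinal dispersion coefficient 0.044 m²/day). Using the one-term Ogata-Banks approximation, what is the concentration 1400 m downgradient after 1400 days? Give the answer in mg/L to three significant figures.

For a continuous step input, C/C₀ ≈ ½·erfc((x−vt)/(2√(Dt))).
vt = 0.99 × 1400 = 1386 m and 2√(Dt) = 2√(0.044 × 1400) = 15.70 m.
Argument (x−vt)/(2√(Dt)) = (1400 − 1386)/15.70 = 0.8917; ½·erfc(0.8917) = 0.1036.
C = 190 × 0.1036 = 19.7 mg/L.

19.7 mg/L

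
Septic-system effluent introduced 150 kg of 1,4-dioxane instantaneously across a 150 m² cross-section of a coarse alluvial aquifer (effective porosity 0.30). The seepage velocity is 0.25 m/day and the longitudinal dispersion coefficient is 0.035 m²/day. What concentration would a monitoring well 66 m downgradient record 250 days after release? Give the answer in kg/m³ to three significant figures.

0.224 kg/m³

For an instantaneous plane source, C(x,t) = M/(n_e·A·√(4πDt)) · exp(−(x−vt)²/(4Dt)), with n_e·A the pore (flow) area.
Plume center vt = 0.25 × 250 = 62.5 m, so the well at 66 m is 3.5 m downgradient of the peak.
√(4πDt) = 10.49 m, giving peak height M/(n_e·A·√(4πDt)) = 150/(0.30 × 150 × 10.49) = 0.3178 kg/m³.
(x−vt)²/(4Dt) = (3.5)²/(4 × 0.035 × 250) = 0.3500; exp(−0.3500) = 0.7047.
C = 0.3178 × 0.7047 = 0.224 kg/m³.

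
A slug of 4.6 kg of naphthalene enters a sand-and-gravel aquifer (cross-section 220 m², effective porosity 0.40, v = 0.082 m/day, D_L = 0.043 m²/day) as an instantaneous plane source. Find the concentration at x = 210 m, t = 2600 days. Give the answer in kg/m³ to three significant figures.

For an instantaneous plane source, C(x,t) = M/(n_e·A·√(4πDt)) · exp(−(x−vt)²/(4Dt)), with n_e·A the pore (flow) area.
Plume center vt = 0.082 × 2600 = 213.2 m, so the well at 210 m is 3.2 m upgradient of the peak.
√(4πDt) = 37.48 m, giving peak height M/(n_e·A·√(4πDt)) = 4.6/(0.40 × 220 × 37.48) = 0.001395 kg/m³.
(x−vt)²/(4Dt) = (-3.2)²/(4 × 0.043 × 2600) = 0.02290; exp(−0.02290) = 0.9774.
C = 0.001395 × 0.9774 = 0.00136 kg/m³.

0.00136 kg/m³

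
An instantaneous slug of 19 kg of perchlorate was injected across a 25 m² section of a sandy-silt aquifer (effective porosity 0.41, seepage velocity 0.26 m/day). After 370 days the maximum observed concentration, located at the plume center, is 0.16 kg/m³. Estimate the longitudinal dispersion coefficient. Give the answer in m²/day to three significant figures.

0.0289 m²/day

At the plume center C_max = M/(n_e·A·√(4πDt)), so D = M²/(4πt·(n_e·A·C_max)²).
n_e·A·C_max = 0.41 × 25 × 0.16 = 1.640 kg/m.
D = 19²/(4π × 370 × 1.640²) = 0.0289 m²/day.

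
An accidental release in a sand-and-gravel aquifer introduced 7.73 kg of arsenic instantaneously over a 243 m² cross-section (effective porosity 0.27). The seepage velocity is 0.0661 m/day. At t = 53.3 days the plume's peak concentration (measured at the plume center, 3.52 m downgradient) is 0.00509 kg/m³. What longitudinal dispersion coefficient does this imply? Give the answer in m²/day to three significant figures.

At the plume center C_max = M/(n_e·A·√(4πDt)), so D = M²/(4πt·(n_e·A·C_max)²).
n_e·A·C_max = 0.27 × 243 × 0.00509 = 0.3340 kg/m.
D = 7.73²/(4π × 53.3 × 0.3340²) = 0.800 m²/day.

0.800 m²/day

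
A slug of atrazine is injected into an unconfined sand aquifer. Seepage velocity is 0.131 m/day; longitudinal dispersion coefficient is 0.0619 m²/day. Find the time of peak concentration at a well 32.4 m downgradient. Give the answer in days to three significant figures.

244 days

For the 1D instantaneous-source solution, setting ∂C/∂t = 0 at fixed x gives v²t² + 2Dt − x² = 0, so t = (√(D² + v²x²) − D)/v².
√(D² + v²x²) = √(0.0619² + 0.131² × 32.4²) = 4.245; v² = 0.017161.
t = (4.245 − 0.0619)/0.017161 = 244 days (vs. the pure-advection estimate x/v = 247 d).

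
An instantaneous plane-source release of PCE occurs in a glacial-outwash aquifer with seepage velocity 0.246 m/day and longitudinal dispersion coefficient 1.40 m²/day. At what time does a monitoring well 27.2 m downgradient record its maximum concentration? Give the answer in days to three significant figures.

89.8 days

For the 1D instantaneous-source solution, setting ∂C/∂t = 0 at fixed x gives v²t² + 2Dt − x² = 0, so t = (√(D² + v²x²) − D)/v².
√(D² + v²x²) = √(1.40² + 0.246² × 27.2²) = 6.836; v² = 0.060516.
t = (6.836 − 1.40)/0.060516 = 89.8 days (vs. the pure-advection estimate x/v = 111 d).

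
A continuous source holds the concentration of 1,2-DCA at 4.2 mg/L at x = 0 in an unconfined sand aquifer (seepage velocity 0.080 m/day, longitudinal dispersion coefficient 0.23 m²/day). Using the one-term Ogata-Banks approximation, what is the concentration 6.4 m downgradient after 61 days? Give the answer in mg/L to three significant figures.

1.63 mg/L

For a continuous step input, C/C₀ ≈ ½·erfc((x−vt)/(2√(Dt))).
vt = 0.080 × 61 = 4.88 m and 2√(Dt) = 2√(0.23 × 61) = 7.491 m.
Argument (x−vt)/(2√(Dt)) = (6.4 − 4.88)/7.491 = 0.2029; ½·erfc(0.2029) = 0.3871.
C = 4.2 × 0.3871 = 1.63 mg/L.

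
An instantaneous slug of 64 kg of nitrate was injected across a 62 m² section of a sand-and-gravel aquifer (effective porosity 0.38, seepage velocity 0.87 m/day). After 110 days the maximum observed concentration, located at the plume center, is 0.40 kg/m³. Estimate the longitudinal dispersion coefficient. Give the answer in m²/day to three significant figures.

At the plume center C_max = M/(n_e·A·√(4πDt)), so D = M²/(4πt·(n_e·A·C_max)²).
n_e·A·C_max = 0.38 × 62 × 0.40 = 9.424 kg/m.
D = 64²/(4π × 110 × 9.424²) = 0.0334 m²/day.

0.0334 m²/day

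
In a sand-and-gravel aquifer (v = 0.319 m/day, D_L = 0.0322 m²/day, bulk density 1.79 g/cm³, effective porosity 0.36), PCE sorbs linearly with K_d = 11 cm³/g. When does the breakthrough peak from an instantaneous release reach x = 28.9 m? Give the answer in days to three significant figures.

Retardation factor R = 1 + ρ_b·K_d/n = 1 + 1.79 × 11/0.36 = 55.69.
Sorption retards both mechanisms: v_R = v/R = 0.005728 m/day, D_R = D/R = 0.0005782 m²/day.
Peak time from v_R²t² + 2D_R t − x² = 0: t = (√(D_R² + v_R²x²) − D_R)/v_R².
√(D_R² + v_R²x²) = √(0.0005782² + 0.005728² × 28.9²) = 0.1655; v_R² = 3.281e-05.
t = (0.1655 − 0.0005782)/3.281e-05 = 5030 days.

5030 days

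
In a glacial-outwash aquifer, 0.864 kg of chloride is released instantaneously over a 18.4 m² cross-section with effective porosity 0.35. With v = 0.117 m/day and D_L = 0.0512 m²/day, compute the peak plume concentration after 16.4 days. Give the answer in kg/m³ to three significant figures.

The peak of an instantaneous 1D plume sits at x = vt; there the Gaussian factor is 1 and C_max = M/(n_e·A·√(4πDt)), where n_e·A is the pore area the mass is dissolved in.
√(4πDt) = √(4π × 0.0512 × 16.4) = 3.248 m, so C_max = 0.864/(0.35 × 18.4 × 3.248) = 0.0413 kg/m³.

0.0413 kg/m³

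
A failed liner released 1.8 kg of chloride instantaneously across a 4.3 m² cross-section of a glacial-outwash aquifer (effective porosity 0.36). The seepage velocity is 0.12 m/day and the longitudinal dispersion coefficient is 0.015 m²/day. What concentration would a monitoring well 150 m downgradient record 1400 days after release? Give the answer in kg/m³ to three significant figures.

0.00151 kg/m³

For an instantaneous plane source, C(x,t) = M/(n_e·A·√(4πDt)) · exp(−(x−vt)²/(4Dt)), with n_e·A the pore (flow) area.
Plume center vt = 0.12 × 1400 = 168 m, so the well at 150 m is 18 m upgradient of the peak.
√(4πDt) = 16.24 m, giving peak height M/(n_e·A·√(4πDt)) = 1.8/(0.36 × 4.3 × 16.24) = 0.07160 kg/m³.
(x−vt)²/(4Dt) = (-18)²/(4 × 0.015 × 1400) = 3.857; exp(−3.857) = 0.02113.
C = 0.07160 × 0.02113 = 0.00151 kg/m³.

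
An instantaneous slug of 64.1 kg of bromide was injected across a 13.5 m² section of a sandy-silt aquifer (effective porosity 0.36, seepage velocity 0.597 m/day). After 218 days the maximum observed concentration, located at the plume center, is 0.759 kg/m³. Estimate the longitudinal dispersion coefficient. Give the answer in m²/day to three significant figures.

At the plume center C_max = M/(n_e·A·√(4πDt)), so D = M²/(4πt·(n_e·A·C_max)²).
n_e·A·C_max = 0.36 × 13.5 × 0.759 = 3.689 kg/m.
D = 64.1²/(4π × 218 × 3.689²) = 0.110 m²/day.

0.110 m²/day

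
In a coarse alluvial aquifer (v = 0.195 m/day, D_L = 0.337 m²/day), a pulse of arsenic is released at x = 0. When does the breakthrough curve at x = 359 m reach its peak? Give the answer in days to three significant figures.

1830 days

For the 1D instantaneous-source solution, setting ∂C/∂t = 0 at fixed x gives v²t² + 2Dt − x² = 0, so t = (√(D² + v²x²) − D)/v².
√(D² + v²x²) = √(0.337² + 0.195² × 359²) = 70.01; v² = 0.038025.
t = (70.01 − 0.337)/0.038025 = 1830 days (vs. the pure-advection estimate x/v = 1840 d).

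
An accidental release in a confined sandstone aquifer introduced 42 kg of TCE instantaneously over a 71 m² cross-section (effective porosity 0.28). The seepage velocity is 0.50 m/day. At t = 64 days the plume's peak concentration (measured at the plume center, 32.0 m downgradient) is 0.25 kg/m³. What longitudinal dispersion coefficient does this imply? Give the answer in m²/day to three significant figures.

0.0888 m²/day

At the plume center C_max = M/(n_e·A·√(4πDt)), so D = M²/(4πt·(n_e·A·C_max)²).
n_e·A·C_max = 0.28 × 71 × 0.25 = 4.970 kg/m.
D = 42²/(4π × 64 × 4.970²) = 0.0888 m²/day.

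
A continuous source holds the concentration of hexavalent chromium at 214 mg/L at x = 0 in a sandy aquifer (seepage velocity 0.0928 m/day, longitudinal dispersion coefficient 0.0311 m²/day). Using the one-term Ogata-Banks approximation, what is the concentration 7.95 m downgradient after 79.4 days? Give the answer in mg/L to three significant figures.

84.9 mg/L

For a continuous step input, C/C₀ ≈ ½·erfc((x−vt)/(2√(Dt))).
vt = 0.0928 × 79.4 = 7.36832 m and 2√(Dt) = 2√(0.0311 × 79.4) = 3.143 m.
Argument (x−vt)/(2√(Dt)) = (7.95 − 7.36832)/3.143 = 0.1851; ½·erfc(0.1851) = 0.3967.
C = 214 × 0.3967 = 84.9 mg/L.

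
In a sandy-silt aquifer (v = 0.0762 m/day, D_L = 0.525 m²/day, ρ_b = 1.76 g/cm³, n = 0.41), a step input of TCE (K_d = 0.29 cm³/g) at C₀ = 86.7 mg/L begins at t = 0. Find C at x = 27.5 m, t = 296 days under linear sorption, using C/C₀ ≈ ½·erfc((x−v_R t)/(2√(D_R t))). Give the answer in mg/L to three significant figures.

Retardation factor R = 1 + ρ_b·K_d/n = 1 + 1.76 × 0.29/0.41 = 2.245.
Sorption retards both mechanisms: v_R = v/R = 0.03394 m/day, D_R = D/R = 0.2339 m²/day.
v_R·t = 0.03394 × 296 = 10.04624 m; 2√(D_R t) = 16.64 m; argument = (27.5 − 10.04624)/16.64 = 1.049.
C = C₀ × ½·erfc(1.049) = 86.7 × 0.06897 = 5.98 mg/L.

5.98 mg/L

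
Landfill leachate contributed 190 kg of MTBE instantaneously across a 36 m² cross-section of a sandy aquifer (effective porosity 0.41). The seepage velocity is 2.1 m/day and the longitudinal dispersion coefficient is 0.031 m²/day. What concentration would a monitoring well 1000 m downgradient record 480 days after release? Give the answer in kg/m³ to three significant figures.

For an instantaneous plane source, C(x,t) = M/(n_e·A·√(4πDt)) · exp(−(x−vt)²/(4Dt)), with n_e·A the pore (flow) area.
Plume center vt = 2.1 × 480 = 1008 m, so the well at 1000 m is 8 m upgradient of the peak.
√(4πDt) = 13.67 m, giving peak height M/(n_e·A·√(4πDt)) = 190/(0.41 × 36 × 13.67) = 0.9417 kg/m³.
(x−vt)²/(4Dt) = (-8)²/(4 × 0.031 × 480) = 1.075; exp(−1.075) = 0.3413.
C = 0.9417 × 0.3413 = 0.321 kg/m³.

0.321 kg/m³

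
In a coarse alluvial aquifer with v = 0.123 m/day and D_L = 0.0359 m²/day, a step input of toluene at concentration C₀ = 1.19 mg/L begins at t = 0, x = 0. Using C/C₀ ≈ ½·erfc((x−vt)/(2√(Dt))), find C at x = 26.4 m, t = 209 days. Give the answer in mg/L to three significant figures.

0.511 mg/L

For a continuous step input, C/C₀ ≈ ½·erfc((x−vt)/(2√(Dt))).
vt = 0.123 × 209 = 25.707 m and 2√(Dt) = 2√(0.0359 × 209) = 5.478 m.
Argument (x−vt)/(2√(Dt)) = (26.4 − 25.707)/5.478 = 0.1265; ½·erfc(0.1265) = 0.4290.
C = 1.19 × 0.4290 = 0.511 mg/L.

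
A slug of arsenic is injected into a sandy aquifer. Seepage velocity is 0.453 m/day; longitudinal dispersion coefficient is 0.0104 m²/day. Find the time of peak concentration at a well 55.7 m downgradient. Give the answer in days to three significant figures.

123 days

For the 1D instantaneous-source solution, setting ∂C/∂t = 0 at fixed x gives v²t² + 2Dt − x² = 0, so t = (√(D² + v²x²) − D)/v².
√(D² + v²x²) = √(0.0104² + 0.453² × 55.7²) = 25.23; v² = 0.205209.
t = (25.23 − 0.0104)/0.205209 = 123 days (vs. the pure-advection estimate x/v = 123 d).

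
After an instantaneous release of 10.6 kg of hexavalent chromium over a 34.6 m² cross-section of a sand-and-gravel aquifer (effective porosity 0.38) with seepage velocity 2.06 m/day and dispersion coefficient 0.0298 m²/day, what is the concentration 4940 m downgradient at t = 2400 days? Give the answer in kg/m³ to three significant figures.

For an instantaneous plane source, C(x,t) = M/(n_e·A·√(4πDt)) · exp(−(x−vt)²/(4Dt)), with n_e·A the pore (flow) area.
Plume center vt = 2.06 × 2400 = 4944 m, so the well at 4940 m is 4 m upgradient of the peak.
√(4πDt) = 29.98 m, giving peak height M/(n_e·A·√(4πDt)) = 10.6/(0.38 × 34.6 × 29.98) = 0.02689 kg/m³.
(x−vt)²/(4Dt) = (-4)²/(4 × 0.0298 × 2400) = 0.05593; exp(−0.05593) = 0.9456.
C = 0.02689 × 0.9456 = 0.0254 kg/m³.

0.0254 kg/m³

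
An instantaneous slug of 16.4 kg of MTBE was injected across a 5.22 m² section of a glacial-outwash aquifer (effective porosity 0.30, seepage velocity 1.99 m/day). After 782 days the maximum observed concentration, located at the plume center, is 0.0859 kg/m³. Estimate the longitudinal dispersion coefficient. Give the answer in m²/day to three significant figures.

At the plume center C_max = M/(n_e·A·√(4πDt)), so D = M²/(4πt·(n_e·A·C_max)²).
n_e·A·C_max = 0.30 × 5.22 × 0.0859 = 0.1345 kg/m.
D = 16.4²/(4π × 782 × 0.1345²) = 1.51 m²/day.

1.51 m²/day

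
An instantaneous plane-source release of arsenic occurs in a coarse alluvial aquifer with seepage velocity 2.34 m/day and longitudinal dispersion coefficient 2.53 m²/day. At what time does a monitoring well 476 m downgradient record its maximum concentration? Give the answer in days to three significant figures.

203 days

For the 1D instantaneous-source solution, setting ∂C/∂t = 0 at fixed x gives v²t² + 2Dt − x² = 0, so t = (√(D² + v²x²) − D)/v².
√(D² + v²x²) = √(2.53² + 2.34² × 476²) = 1114; v² = 5.4756.
t = (1114 − 2.53)/5.4756 = 203 days (vs. the pure-advection estimate x/v = 203 d).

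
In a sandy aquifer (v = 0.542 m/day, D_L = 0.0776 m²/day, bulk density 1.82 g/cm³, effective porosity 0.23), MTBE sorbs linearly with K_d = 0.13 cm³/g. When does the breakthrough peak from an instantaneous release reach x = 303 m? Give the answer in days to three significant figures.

1130 days

Retardation factor R = 1 + ρ_b·K_d/n = 1 + 1.82 × 0.13/0.23 = 2.029.
Sorption retards both mechanisms: v_R = v/R = 0.2671 m/day, D_R = D/R = 0.03825 m²/day.
Peak time from v_R²t² + 2D_R t − x² = 0: t = (√(D_R² + v_R²x²) − D_R)/v_R².
√(D_R² + v_R²x²) = √(0.03825² + 0.2671² × 303²) = 80.93; v_R² = 0.07134.
t = (80.93 − 0.03825)/0.07134 = 1130 days.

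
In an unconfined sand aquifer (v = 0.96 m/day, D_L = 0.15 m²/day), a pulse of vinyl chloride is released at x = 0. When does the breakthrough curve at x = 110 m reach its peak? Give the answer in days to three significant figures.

114 days

For the 1D instantaneous-source solution, setting ∂C/∂t = 0 at fixed x gives v²t² + 2Dt − x² = 0, so t = (√(D² + v²x²) − D)/v².
√(D² + v²x²) = √(0.15² + 0.96² × 110²) = 105.6; v² = 0.9216.
t = (105.6 − 0.15)/0.9216 = 114 days (vs. the pure-advection estimate x/v = 115 d).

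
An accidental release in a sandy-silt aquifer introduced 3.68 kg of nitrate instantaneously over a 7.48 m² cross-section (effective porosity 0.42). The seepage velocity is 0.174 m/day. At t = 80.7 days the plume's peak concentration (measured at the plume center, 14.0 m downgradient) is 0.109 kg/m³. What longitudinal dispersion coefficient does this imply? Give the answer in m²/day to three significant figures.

At the plume center C_max = M/(n_e·A·√(4πDt)), so D = M²/(4πt·(n_e·A·C_max)²).
n_e·A·C_max = 0.42 × 7.48 × 0.109 = 0.3424 kg/m.
D = 3.68²/(4π × 80.7 × 0.3424²) = 0.114 m²/day.

0.114 m²/day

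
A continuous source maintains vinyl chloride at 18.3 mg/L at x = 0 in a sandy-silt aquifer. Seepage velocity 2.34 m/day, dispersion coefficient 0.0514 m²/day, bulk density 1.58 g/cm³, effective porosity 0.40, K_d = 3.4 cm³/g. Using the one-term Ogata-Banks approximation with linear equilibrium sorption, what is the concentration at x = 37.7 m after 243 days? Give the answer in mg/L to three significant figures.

16.5 mg/L

Retardation factor R = 1 + ρ_b·K_d/n = 1 + 1.58 × 3.4/0.40 = 14.43.
Sorption retards both mechanisms: v_R = v/R = 0.1622 m/day, D_R = D/R = 0.003562 m²/day.
v_R·t = 0.1622 × 243 = 39.4146 m; 2√(D_R t) = 1.861 m; argument = (37.7 − 39.4146)/1.861 = -0.9213.
C = C₀ × ½·erfc(-0.9213) = 18.3 × 0.9037 = 16.5 mg/L.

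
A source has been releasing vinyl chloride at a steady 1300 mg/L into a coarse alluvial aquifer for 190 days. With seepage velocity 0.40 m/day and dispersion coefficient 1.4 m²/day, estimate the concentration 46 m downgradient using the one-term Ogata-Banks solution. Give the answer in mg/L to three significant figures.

1170 mg/L

For a continuous step input, C/C₀ ≈ ½·erfc((x−vt)/(2√(Dt))).
vt = 0.40 × 190 = 76 m and 2√(Dt) = 2√(1.4 × 190) = 32.62 m.
Argument (x−vt)/(2√(Dt)) = (46 − 76)/32.62 = -0.9197; ½·erfc(-0.9197) = 0.9033.
C = 1300 × 0.9033 = 1170 mg/L.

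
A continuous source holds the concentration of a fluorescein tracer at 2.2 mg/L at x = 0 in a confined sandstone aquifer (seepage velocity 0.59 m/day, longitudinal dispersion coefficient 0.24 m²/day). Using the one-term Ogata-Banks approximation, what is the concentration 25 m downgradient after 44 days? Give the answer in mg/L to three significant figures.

For a continuous step input, C/C₀ ≈ ½·erfc((x−vt)/(2√(Dt))).
vt = 0.59 × 44 = 25.96 m and 2√(Dt) = 2√(0.24 × 44) = 6.499 m.
Argument (x−vt)/(2√(Dt)) = (25 − 25.96)/6.499 = -0.1477; ½·erfc(-0.1477) = 0.5827.
C = 2.2 × 0.5827 = 1.28 mg/L.

1.28 mg/L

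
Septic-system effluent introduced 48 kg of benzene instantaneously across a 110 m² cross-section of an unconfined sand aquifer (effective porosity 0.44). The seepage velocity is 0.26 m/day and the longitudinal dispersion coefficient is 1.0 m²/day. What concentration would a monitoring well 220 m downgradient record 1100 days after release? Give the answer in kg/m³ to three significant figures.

0.00313 kg/m³

For an instantaneous plane source, C(x,t) = M/(n_e·A·√(4πDt)) · exp(−(x−vt)²/(4Dt)), with n_e·A the pore (flow) area.
Plume center vt = 0.26 × 1100 = 286 m, so the well at 220 m is 66 m upgradient of the peak.
√(4πDt) = 117.6 m, giving peak height M/(n_e·A·√(4πDt)) = 48/(0.44 × 110 × 117.6) = 0.008433 kg/m³.
(x−vt)²/(4Dt) = (-66)²/(4 × 1.0 × 1100) = 0.9900; exp(−0.9900) = 0.3716.
C = 0.008433 × 0.3716 = 0.00313 kg/m³.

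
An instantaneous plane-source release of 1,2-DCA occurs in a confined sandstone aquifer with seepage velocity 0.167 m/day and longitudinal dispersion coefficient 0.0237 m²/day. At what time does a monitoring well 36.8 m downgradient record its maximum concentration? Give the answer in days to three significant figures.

For the 1D instantaneous-source solution, setting ∂C/∂t = 0 at fixed x gives v²t² + 2Dt − x² = 0, so t = (√(D² + v²x²) − D)/v².
√(D² + v²x²) = √(0.0237² + 0.167² × 36.8²) = 6.146; v² = 0.027889.
t = (6.146 − 0.0237)/0.027889 = 220 days (vs. the pure-advection estimate x/v = 220 d).

220 days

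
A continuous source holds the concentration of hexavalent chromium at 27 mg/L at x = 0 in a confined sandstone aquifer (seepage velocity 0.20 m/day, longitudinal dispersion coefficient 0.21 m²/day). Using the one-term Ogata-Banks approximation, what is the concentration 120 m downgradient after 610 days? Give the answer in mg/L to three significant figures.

For a continuous step input, C/C₀ ≈ ½·erfc((x−vt)/(2√(Dt))).
vt = 0.20 × 610 = 122 m and 2√(Dt) = 2√(0.21 × 610) = 22.64 m.
Argument (x−vt)/(2√(Dt)) = (120 − 122)/22.64 = -0.08834; ½·erfc(-0.08834) = 0.5497.
C = 27 × 0.5497 = 14.8 mg/L.

14.8 mg/L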